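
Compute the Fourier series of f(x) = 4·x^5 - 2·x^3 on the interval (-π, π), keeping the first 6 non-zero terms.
(-164·π^2 + 8·π^4 + 984)·sin(x) + (-4·π^4 - 33 + 22·π^2)·sin(2·x) + (-196·π^2/27 + 392/81 + 8·π^4/3)·sin(3·x) + (-2·π^4 - 21/16 + 7·π^2/2)·sin(4·x) + (-52·π^2/25 + 312/625 + 8·π^4/5)·sin(5·x) + (-4·π^4/3 - 19/81 + 38·π^2/27)·sin(6·x)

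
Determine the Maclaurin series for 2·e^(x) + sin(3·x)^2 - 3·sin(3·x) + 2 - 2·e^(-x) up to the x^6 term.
162·x^6/5 - 145·x^5/24 - 27·x^4 + 85·x^3/6 + 9·x^2 - 5·x + 2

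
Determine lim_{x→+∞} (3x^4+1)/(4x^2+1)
This is an ∞/∞ indeterminate form as x → +∞.
Divide numerator and denominator by x^4 and let the lower-order terms vanish; the numerator's degree 4 exceeds the denominator's degree 2, so the quotient diverges.
Limit = ∞.

Final answer: ∞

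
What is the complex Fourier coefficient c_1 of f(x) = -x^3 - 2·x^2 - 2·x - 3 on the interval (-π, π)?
Compute the real Fourier coefficients first: a_1 = 8, b_1 = 8 - 2·π^2.
Then c_1 = (a_1 − i·b_1)/2 = 4 - 4·i + i·π^2.

Final answer: 4 - 4·i + i·π^2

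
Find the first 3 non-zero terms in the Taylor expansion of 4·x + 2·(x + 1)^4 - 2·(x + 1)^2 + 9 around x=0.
10·x^2 + 8·x + 9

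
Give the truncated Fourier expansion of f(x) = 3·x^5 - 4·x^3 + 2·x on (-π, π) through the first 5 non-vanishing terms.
(-128·π^2 + 6·π^4 + 772)·sin(x) + (-3·π^4 - 61/2 + 19·π^2)·sin(2·x) + (-64·π^2/9 + 164/27 + 2·π^4)·sin(3·x) + (-3·π^4/2 - 157/64 + 31·π^2/8)·sin(4·x) + (-64·π^2/25 + 884/625 + 6·π^4/5)·sin(5·x)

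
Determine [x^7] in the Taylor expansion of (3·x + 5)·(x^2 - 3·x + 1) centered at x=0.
Expand to order 7: (3·x + 5)·(x^2 - 3·x + 1) = 3·x^3 - 4·x^2 - 12·x + 5 + O(x^8).
The coefficient of x^7 is 0.

Final answer: 0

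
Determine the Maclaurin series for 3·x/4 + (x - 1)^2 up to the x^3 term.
x^2 - 5·x/4 + 1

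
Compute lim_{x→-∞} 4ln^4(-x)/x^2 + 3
The quotient is an ∞/∞ indeterminate form as x → -∞.
Compare growth rates of the dominant terms (exponentials ≫ polynomials ≫ logarithms), or apply L'Hôpital's rule; the quotient → 0.
Adding the constant: 0 + 3 = 3. Limit = 3.

Final answer: 3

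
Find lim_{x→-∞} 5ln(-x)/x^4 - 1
The quotient is an ∞/∞ indeterminate form as x → -∞.
Compare growth rates of the dominant terms (exponentials ≫ polynomials ≫ logarithms), or apply L'Hôpital's rule; the quotient → 0.
Adding the constant: 0 - 1 = -1. Limit = -1.

Final answer: -1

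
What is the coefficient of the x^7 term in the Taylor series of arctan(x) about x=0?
Expand to order 7: arctan(x) = -x^7/7 + x^5/5 - x^3/3 + x + O(x^8).
The coefficient of x^7 is -1/7.

Final answer: -1/7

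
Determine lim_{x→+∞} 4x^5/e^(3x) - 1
The quotient is an ∞/∞ indeterminate form as x → +∞.
The exponential denominator e^(3x) dominates the polynomial numerator (e^x ≫ x^5 as x → ∞), so the quotient → 0.
Adding the constant: 0 - 1 = -1. Limit = -1.

Final answer: -1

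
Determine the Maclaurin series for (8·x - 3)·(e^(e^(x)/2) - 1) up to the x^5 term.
3149·x^5·e^(1/2)/3840 + 557·x^4·e^(1/2)/384 + 37·x^3·e^(1/2)/16 + 23·x^2·e^(1/2)/8 + x·(-8 + 13·e^(1/2)/2) - 3·e^(1/2) + 3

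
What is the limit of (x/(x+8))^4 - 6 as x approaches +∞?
As x → +∞: x/(x+8) = 1/(1 + 8/x) → 1, and the 4th power of a limit-1 base also → 1; with the additive constant, 1 - 6 = -5.
Limit = -5.

Final answer: -5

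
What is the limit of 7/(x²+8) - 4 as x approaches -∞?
Evaluate the dominant behaviour as x → -∞; each term tends to a finite value or vanishes.
Limit = -4.

Final answer: -4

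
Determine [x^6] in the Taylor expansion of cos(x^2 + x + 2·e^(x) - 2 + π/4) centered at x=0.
Expand to order 6: cos(x^2 + x + 2·e^(x) - 2 + π/4) = 1481·√(2)·x^6/480 + 325·√(2)·x^5/48 + 223·√(2)·x^4/48 - 11·√(2)·x^3/12 - 13·√(2)·x^2/4 - 3·√(2)·x/2 + √(2)/2 + O(x^7).
The coefficient of x^6 is 1481·√(2)/480.

Final answer: 1481·√(2)/480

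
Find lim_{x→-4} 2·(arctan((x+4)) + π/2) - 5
Direct substitution at x = -4 gives -5 + π.

Final answer: -5 + π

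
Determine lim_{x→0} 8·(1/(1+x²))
Direct substitution at x = 0 gives 8.

Final answer: 8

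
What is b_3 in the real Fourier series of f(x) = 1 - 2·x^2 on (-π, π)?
b_3 = (1/π) ∫_{-π}^{π} f(x)·sin(3x) dx.
Evaluate the integral (use parity and integration by parts as needed): b_3 = 0.

Final answer: 0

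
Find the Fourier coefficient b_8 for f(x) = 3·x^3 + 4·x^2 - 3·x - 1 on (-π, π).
b_8 = (1/π) ∫_{-π}^{π} f(x)·sin(8x) dx.
Evaluate the integral (use parity and integration by parts as needed): b_8 = 105/128 - 3·π^2/4.

Final answer: 105/128 - 3·π^2/4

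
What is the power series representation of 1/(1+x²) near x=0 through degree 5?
x^4 - x^2 + 1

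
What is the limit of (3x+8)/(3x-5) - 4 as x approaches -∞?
Evaluate the dominant behaviour as x → -∞; each term tends to a finite value or vanishes.
Limit = -3.

Final answer: -3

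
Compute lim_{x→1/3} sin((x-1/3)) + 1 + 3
Direct substitution at x = 1/3 gives 4.

Final answer: 4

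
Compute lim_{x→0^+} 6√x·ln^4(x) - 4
The product is a 0·∞ indeterminate form at x → 0⁺.
Rewrite the product as 6·ln^4(x) / x^(-1/2) and apply L'Hôpital, or use the standard hierarchy x^(-1/2) ≫ |ln x|^4 as x → 0⁺.
The indeterminate product → 0, so the limit = -4.

Final answer: -4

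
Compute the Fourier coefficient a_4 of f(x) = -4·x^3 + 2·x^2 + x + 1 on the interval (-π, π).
a_4 = (1/π) ∫_{-π}^{π} f(x)·cos(4x) dx.
Evaluate the integral (use parity and integration by parts as needed): a_4 = 1/2.

Final answer: 1/2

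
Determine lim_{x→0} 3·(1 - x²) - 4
Direct substitution at x = 0 gives -1.

Final answer: -1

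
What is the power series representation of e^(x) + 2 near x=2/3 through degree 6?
e^(2/3) + 2 + e^(2/3)·(x - 2/3) + e^(2/3)·(x - 2/3)^2/2 + e^(2/3)·(x - 2/3)^3/6 + e^(2/3)·(x - 2/3)^4/24 + e^(2/3)·(x - 2/3)^5/120 + e^(2/3)·(x - 2/3)^6/720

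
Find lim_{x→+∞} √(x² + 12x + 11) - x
As x → +∞: multiply by the conjugate to get (12x+11)/(√(x²+12x+11)+x); the denominator ~ 2x, so the limit is 12/2 = 6.
Limit = 6.

Final answer: 6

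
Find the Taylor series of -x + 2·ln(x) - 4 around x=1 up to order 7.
-5 + (x - 1) - (x - 1)^2 + 2·(x - 1)^3/3 - (x - 1)^4/2 + 2·(x - 1)^5/5 - (x - 1)^6/3 + 2·(x - 1)^7/7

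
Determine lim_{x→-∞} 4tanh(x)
Evaluate the dominant behaviour as x → -∞; each term tends to a finite value or vanishes.
Limit = -4.

Final answer: -4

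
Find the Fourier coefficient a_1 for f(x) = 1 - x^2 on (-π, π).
a_1 = (1/π) ∫_{-π}^{π} f(x)·cos(1x) dx.
Evaluate the integral (use parity and integration by parts as needed): a_1 = 4.

Final answer: 4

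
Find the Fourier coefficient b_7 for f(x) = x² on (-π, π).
b_7 = (1/π) ∫_{-π}^{π} f(x)·sin(7x) dx.
Evaluate the integral (use parity and integration by parts as needed): b_7 = 0.

Final answer: 0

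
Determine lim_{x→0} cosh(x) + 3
Direct substitution at x = 0 gives 4.

Final answer: 4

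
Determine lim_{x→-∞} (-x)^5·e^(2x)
This is a 0·∞ indeterminate form at x → -∞.
Rewrite the product as (-x)^5 / e^(-2x) (an ∞/∞ form) and apply L'Hôpital, or use the standard hierarchy e^(2|x|) ≫ |(-x)^5| as x → -∞.
The indeterminate product → 0, so the limit = 0.

Final answer: 0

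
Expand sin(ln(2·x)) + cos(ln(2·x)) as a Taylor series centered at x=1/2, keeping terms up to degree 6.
1 + 2·(x - 1/2) - 4·(x - 1/2)^2 + 16·(x - 1/2)^3/3 - 20·(x - 1/2)^4/3 + 8·(x - 1/2)^5 - 80·(x - 1/2)^6/9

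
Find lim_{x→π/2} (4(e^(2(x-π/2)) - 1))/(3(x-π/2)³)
Both numerator and denominator → 0 as x → π/2; this is a 0/0 indeterminate form.
Expand each to leading order near x = π/2: numerator ~ 8·(x - π/2), denominator ~ 3·(x - π/2)^3.
The limit of the ratio is ∞.

Final answer: ∞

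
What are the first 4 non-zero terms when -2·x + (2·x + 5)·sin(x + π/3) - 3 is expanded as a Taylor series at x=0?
x^3·(-√(3)/2 - 5/12) + x^2·(1 - 5·√(3)/4) + x·(1/2 + √(3)) - 3 + 5·√(3)/2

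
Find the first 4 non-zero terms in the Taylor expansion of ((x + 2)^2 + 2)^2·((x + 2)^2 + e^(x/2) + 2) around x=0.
947·x^3/4 + 905·x^2/2 + 498·x + 252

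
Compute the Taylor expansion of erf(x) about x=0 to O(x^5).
-2·x^3/(3·√(π)) + 2·x/√(π)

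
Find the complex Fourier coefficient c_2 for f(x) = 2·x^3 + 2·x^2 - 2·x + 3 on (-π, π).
Compute the real Fourier coefficients first: a_2 = 2, b_2 = 5 - 2·π^2.
Then c_2 = (a_2 − i·b_2)/2 = 1 - 5·i/2 + i·π^2.

Final answer: 1 - 5·i/2 + i·π^2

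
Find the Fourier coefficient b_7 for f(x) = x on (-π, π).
b_7 = (1/π) ∫_{-π}^{π} f(x)·sin(7x) dx.
Evaluate the integral (use parity and integration by parts as needed): b_7 = 2/7.

Final answer: 2/7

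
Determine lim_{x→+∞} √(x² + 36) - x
This is an ∞ − ∞ indeterminate form.
Multiply and divide by the conjugate √(x²+36) + x; the x² terms cancel, leaving 36/(√(x²+36)+x) → 0.
Limit = 0.

Final answer: 0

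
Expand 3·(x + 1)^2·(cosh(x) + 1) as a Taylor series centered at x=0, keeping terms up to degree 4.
13·x^4/8 + 3·x^3 + 15·x^2/2 + 12·x + 6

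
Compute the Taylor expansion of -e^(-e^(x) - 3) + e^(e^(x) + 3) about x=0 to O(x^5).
x^4·(-e^(-4)/24 + 5·e^(4)/8) + x^3·(-e^(-4)/6 + 5·e^(4)/6) + x^2·e^(4) + x·(e^(-4) + e^(4)) - e^(-4) + e^(4)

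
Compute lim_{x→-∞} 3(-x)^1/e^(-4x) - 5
The quotient is an ∞/∞ indeterminate form as x → -∞.
Compare growth rates of the dominant terms (exponentials ≫ polynomials ≫ logarithms), or apply L'Hôpital's rule; the quotient → 0.
Adding the constant: 0 - 5 = -5. Limit = -5.

Final answer: -5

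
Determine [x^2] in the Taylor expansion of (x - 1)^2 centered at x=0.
Expand to order 2: (x - 1)^2 = x^2 - 2·x + 1 + O(x^3).
The coefficient of x^2 is 1.

Final answer: 1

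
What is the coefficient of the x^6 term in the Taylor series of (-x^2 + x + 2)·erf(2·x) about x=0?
Expand to order 6: (-x^2 + x + 2)·erf(2·x) = 32·x^6/(5·√(π)) + 272·x^5/(15·√(π)) - 16·x^4/(3·√(π)) - 44·x^3/(3·√(π)) + 4·x^2/√(π) + 8·x/√(π) + O(x^7).
The coefficient of x^6 is 32/(5·√(π)).

Final answer: 32/(5·√(π))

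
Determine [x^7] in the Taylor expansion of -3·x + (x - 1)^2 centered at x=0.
Expand to order 7: -3·x + (x - 1)^2 = x^2 - 5·x + 1 + O(x^8).
The coefficient of x^7 is 0.

Final answer: 0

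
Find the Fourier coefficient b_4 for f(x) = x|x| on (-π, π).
b_4 = (1/π) ∫_{-π}^{π} f(x)·sin(4x) dx.
Evaluate the integral (use parity and integration by parts as needed): b_4 = -π/2.

Final answer: -π/2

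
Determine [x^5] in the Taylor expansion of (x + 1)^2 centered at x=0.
Expand to order 5: (x + 1)^2 = x^2 + 2·x + 1 + O(x^6).
The coefficient of x^5 is 0.

Final answer: 0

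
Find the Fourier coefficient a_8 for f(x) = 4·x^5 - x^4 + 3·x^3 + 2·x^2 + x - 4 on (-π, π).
a_8 = (1/π) ∫_{-π}^{π} f(x)·cos(8x) dx.
Evaluate the integral (use parity and integration by parts as needed): a_8 = 35/256 - π^2/8.

Final answer: 35/256 - π^2/8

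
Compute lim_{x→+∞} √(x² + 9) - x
This is an ∞ − ∞ indeterminate form.
Multiply and divide by the conjugate √(x²+9) + x; the x² terms cancel, leaving 9/(√(x²+9)+x) → 0.
Limit = 0.

Final answer: 0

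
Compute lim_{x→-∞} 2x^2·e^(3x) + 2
The product is a 0·∞ indeterminate form at x → -∞.
Rewrite the product as 2x^2 / e^(-3x) (an ∞/∞ form) and apply L'Hôpital, or use the standard hierarchy e^(3|x|) ≫ |x^2| as x → -∞.
The indeterminate product → 0, so the limit = 2.

Final answer: 2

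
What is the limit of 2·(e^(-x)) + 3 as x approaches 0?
Direct substitution at x = 0 gives 5.

Final answer: 5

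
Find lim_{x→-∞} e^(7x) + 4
Evaluate the dominant behaviour as x → -∞; each term tends to a finite value or vanishes.
Limit = 4.

Final answer: 4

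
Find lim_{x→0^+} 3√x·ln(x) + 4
The product is a 0·∞ indeterminate form at x → 0⁺.
Rewrite the product as 3·ln(x) / x^(-1/2) and apply L'Hôpital, or use the standard hierarchy x^(-1/2) ≫ |ln x| as x → 0⁺.
The indeterminate product → 0, so the limit = 4.

Final answer: 4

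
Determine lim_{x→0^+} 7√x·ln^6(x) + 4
The product is a 0·∞ indeterminate form at x → 0⁺.
Rewrite the product as 7·ln^6(x) / x^(-1/2) and apply L'Hôpital, or use the standard hierarchy x^(-1/2) ≫ |ln x|^6 as x → 0⁺.
The indeterminate product → 0, so the limit = 4.

Final answer: 4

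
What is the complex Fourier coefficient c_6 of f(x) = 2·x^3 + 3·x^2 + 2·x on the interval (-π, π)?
Compute the real Fourier coefficients first: a_6 = 1/3, b_6 = -2·π^2/3 - 5/9.
Then c_6 = (a_6 − i·b_6)/2 = 1/6 + 5·i/18 + i·π^2/3.

Final answer: 1/6 + 5·i/18 + i·π^2/3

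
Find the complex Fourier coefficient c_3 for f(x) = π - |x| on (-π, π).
Compute the real Fourier coefficients first: a_3 = 4/(9·π), b_3 = 0.
Then c_3 = (a_3 − i·b_3)/2 = 2/(9·π).

Final answer: 2/(9·π)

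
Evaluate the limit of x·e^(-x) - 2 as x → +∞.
Evaluate the dominant behaviour as x → +∞; each term tends to a finite value or vanishes.
Limit = -2.

Final answer: -2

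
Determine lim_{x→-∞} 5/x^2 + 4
Evaluate the dominant behaviour as x → -∞; each term tends to a finite value or vanishes.
Limit = 4.

Final answer: 4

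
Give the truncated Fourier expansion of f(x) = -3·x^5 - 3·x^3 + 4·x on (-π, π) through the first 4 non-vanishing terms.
(-676 - 6·π^4 + 114·π^2)·sin(x) + (-12·π^2 + 14 + 3·π^4)·sin(2·x) + (-2·π^4 + 28/27 + 22·π^2/9)·sin(3·x) + (-3·π^2/8 - 119/64 + 3·π^4/2)·sin(4·x)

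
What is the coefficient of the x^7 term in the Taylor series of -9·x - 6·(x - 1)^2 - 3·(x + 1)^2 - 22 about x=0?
Expand to order 7: -9·x - 6·(x - 1)^2 - 3·(x + 1)^2 - 22 = -9·x^2 - 3·x - 31 + O(x^8).
The coefficient of x^7 is 0.

Final answer: 0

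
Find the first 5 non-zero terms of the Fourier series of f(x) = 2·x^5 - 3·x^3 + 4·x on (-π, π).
(-86·π^2 + 4·π^4 + 524)·sin(x) + (-2·π^4 - 47/2 + 13·π^2)·sin(2·x) + (-134·π^2/27 + 484/81 + 4·π^4/3)·sin(3·x) + (-π^4 - 97/32 + 11·π^2/4)·sin(4·x) + (-46·π^2/25 + 1276/625 + 4·π^4/5)·sin(5·x)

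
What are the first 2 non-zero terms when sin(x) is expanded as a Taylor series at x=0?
-x^3/6 + x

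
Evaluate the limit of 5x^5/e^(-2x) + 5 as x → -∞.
The quotient is an ∞/∞ indeterminate form as x → -∞.
Compare growth rates of the dominant terms (exponentials ≫ polynomials ≫ logarithms), or apply L'Hôpital's rule; the quotient → 0.
Adding the constant: 0 + 5 = 5. Limit = 5.

Final answer: 5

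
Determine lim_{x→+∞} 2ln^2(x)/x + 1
The quotient is an ∞/∞ indeterminate form as x → +∞.
The polynomial denominator x dominates the logarithmic numerator (any positive power of x ≫ ln^2(x) as x → ∞), so the quotient → 0.
Adding the constant: 0 + 1 = 1. Limit = 1.

Final answer: 1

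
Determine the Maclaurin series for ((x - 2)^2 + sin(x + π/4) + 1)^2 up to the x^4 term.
x^4·(√(2)/2 + 5)^2·(√(2)/(24·(√(2)/2 + 5)) + (-√(2)/(4·(√(2)/2 + 5)) + 1/(√(2)/2 + 5))^2 - √(2)·(-4/(√(2)/2 + 5) + √(2)/(2·(√(2)/2 + 5)))/(6·(√(2)/2 + 5))) + x^3·(√(2)/2 + 5)^2·(2·(-√(2)/(4·(√(2)/2 + 5)) + 1/(√(2)/2 + 5))·(-4/(√(2)/2 + 5) + √(2)/(2·(√(2)/2 + 5))) - √(2)/(6·(√(2)/2 + 5))) + x^2·(√(2)/2 + 5)^2·(-√(2)/(2·(√(2)/2 + 5)) + (-4/(√(2)/2 + 5) + √(2)/(2·(√(2)/2 + 5)))^2 + 2/(√(2)/2 + 5)) + x·(√(2)/2 + 5)^2·(-8/(√(2)/2 + 5) + √(2)/(√(2)/2 + 5)) + (√(2)/2 + 5)^2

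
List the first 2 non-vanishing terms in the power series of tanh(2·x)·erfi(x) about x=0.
-4·x^4/√(π) + 4·x^2/√(π)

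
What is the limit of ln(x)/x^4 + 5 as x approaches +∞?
The quotient is an ∞/∞ indeterminate form as x → +∞.
The polynomial denominator x^4 dominates the logarithmic numerator (any positive power of x ≫ ln(x) as x → ∞), so the quotient → 0.
Adding the constant: 0 + 5 = 5. Limit = 5.

Final answer: 5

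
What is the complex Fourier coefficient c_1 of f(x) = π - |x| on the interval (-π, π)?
Compute the real Fourier coefficients first: a_1 = 4/π, b_1 = 0.
Then c_1 = (a_1 − i·b_1)/2 = 2/π.

Final answer: 2/π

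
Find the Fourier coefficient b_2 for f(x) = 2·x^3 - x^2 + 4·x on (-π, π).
b_2 = (1/π) ∫_{-π}^{π} f(x)·sin(2x) dx.
Evaluate the integral (use parity and integration by parts as needed): b_2 = -2·π^2 - 1.

Final answer: -2·π^2 - 1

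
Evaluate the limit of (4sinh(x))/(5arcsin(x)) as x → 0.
Both numerator and denominator → 0 as x → 0; this is a 0/0 indeterminate form.
Expand each to leading order near x = 0: numerator ~ 4·x, denominator ~ 5·x.
The limit of the ratio is 4/5.

Final answer: 4/5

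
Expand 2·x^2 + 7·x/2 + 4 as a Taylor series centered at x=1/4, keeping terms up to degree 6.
5 + 9·(x - 1/4)/2 + 2·(x - 1/4)^2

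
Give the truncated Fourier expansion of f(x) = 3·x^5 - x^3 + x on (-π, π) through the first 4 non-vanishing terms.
(-122·π^2 + 6·π^4 + 734)·sin(x) + (-3·π^4 - 25 + 16·π^2)·sin(2·x) + (-46·π^2/9 + 110/27 + 2·π^4)·sin(3·x) + (-3·π^4/2 - 89/64 + 19·π^2/8)·sin(4·x)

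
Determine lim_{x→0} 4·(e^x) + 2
Direct substitution at x = 0 gives 6.

Final answer: 6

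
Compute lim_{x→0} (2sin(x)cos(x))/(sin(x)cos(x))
Both numerator and denominator → 0 as x → 0; this is a 0/0 indeterminate form.
Expand each to leading order near x = 0: numerator ~ 2·x, denominator ~ x.
The limit of the ratio is 2.

Final answer: 2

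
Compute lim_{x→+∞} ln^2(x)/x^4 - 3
The quotient is an ∞/∞ indeterminate form as x → +∞.
The polynomial denominator x^4 dominates the logarithmic numerator (any positive power of x ≫ ln^2(x) as x → ∞), so the quotient → 0.
Adding the constant: 0 - 3 = -3. Limit = -3.

Final answer: -3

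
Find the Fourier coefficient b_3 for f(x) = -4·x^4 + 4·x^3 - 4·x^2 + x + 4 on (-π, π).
b_3 = (1/π) ∫_{-π}^{π} f(x)·sin(3x) dx.
Evaluate the integral (use parity and integration by parts as needed): b_3 = -10/9 + 8·π^2/3.

Final answer: -10/9 + 8·π^2/3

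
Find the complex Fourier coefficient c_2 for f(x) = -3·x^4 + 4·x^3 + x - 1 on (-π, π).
Compute the real Fourier coefficients first: a_2 = 9 - 6·π^2, b_2 = 5 - 4·π^2.
Then c_2 = (a_2 − i·b_2)/2 = -3·π^2 + 9/2 - 5·i/2 + 2·i·π^2.

Final answer: -3·π^2 + 9/2 - 5·i/2 + 2·i·π^2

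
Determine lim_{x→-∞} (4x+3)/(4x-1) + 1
Evaluate the dominant behaviour as x → -∞; each term tends to a finite value or vanishes.
Limit = 2.

Final answer: 2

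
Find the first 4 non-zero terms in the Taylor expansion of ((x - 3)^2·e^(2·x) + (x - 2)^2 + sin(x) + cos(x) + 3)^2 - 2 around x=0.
592·x^3/3 + 336·x^2 + 306·x + 287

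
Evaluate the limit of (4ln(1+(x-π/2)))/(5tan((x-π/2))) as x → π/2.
Both numerator and denominator → 0 as x → π/2; this is a 0/0 indeterminate form.
Expand each to leading order near x = π/2: numerator ~ 4·(x - π/2), denominator ~ 5·(x - π/2).
The limit of the ratio is 4/5.

Final answer: 4/5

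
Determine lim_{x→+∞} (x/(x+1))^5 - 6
As x → +∞: x/(x+1) = 1/(1 + 1/x) → 1, and the 5th power of a limit-1 base also → 1; with the additive constant, 1 - 6 = -5.
Limit = -5.

Final answer: -5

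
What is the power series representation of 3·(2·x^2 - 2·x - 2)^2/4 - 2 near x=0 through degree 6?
3·x^4 - 6·x^3 - 3·x^2 + 6·x + 1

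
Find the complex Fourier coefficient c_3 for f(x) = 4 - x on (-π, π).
Compute the real Fourier coefficients first: a_3 = 0, b_3 = -2/3.
Then c_3 = (a_3 − i·b_3)/2 = i/3.

Final answer: i/3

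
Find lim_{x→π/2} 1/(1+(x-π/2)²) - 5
Direct substitution at x = π/2 gives -4.

Final answer: -4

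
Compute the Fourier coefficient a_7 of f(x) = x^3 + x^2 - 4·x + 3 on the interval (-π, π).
a_7 = (1/π) ∫_{-π}^{π} f(x)·cos(7x) dx.
Evaluate the integral (use parity and integration by parts as needed): a_7 = -4/49.

Final answer: -4/49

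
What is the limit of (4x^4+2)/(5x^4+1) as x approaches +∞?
This is an ∞/∞ indeterminate form as x → +∞.
Divide numerator and denominator by x^4 and let the lower-order terms vanish; the leading terms give 4/5.
Limit = 4/5.

Final answer: 4/5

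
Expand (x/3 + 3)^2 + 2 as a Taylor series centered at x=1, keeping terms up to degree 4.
118/9 + 20·(x - 1)/9 + (x - 1)^2/9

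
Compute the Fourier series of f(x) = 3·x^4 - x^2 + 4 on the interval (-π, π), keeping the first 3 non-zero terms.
(148 - 24·π^2)·cos(x) + (-10 + 6·π^2)·cos(2·x) - π^2/3 + 4 + 3·π^4/5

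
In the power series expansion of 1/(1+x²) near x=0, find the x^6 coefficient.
Expand to order 6: 1/(1+x²) = -x^6 + x^4 - x^2 + 1 + O(x^7).
The coefficient of x^6 is -1.

Final answer: -1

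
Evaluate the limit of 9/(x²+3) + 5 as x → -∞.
Evaluate the dominant behaviour as x → -∞; each term tends to a finite value or vanishes.
Limit = 5.

Final answer: 5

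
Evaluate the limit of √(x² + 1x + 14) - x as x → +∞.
This is an ∞ − ∞ indeterminate form.
Multiply and divide by the conjugate √(x²+1x + 14) + x; the x² terms cancel, leaving (1x + 14)/(√(x²+1x + 14)+x) → 1/2.
Limit = 1/2.

Final answer: 1/2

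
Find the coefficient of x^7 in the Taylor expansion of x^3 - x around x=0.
Expand to order 7: x^3 - x = x^3 - x + O(x^8).
The coefficient of x^7 is 0.

Final answer: 0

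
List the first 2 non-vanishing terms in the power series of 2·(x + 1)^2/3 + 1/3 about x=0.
4·x/3 + 1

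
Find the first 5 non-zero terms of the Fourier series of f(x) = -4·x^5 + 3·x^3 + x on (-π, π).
(-994 - 8·π^4 + 166·π^2)·sin(x) + (-23·π^2 + 67/2 + 4·π^4)·sin(2·x) + (-8·π^4/3 - 374/81 + 214·π^2/27)·sin(3·x) + (-4·π^2 + 1 + 2·π^4)·sin(4·x) + (-8·π^4/5 - 122/625 + 62·π^2/25)·sin(5·x)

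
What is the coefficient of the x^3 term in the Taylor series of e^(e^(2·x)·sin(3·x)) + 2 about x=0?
Expand to order 3: e^(e^(2·x)·sin(3·x)) + 2 = 24·x^3 + 21·x^2/2 + 3·x + 3 + O(x^4).
The coefficient of x^3 is 24.

Final answer: 24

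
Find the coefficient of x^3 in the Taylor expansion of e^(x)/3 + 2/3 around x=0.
Expand to order 3: e^(x)/3 + 2/3 = x^3/18 + x^2/6 + x/3 + 1 + O(x^4).
The coefficient of x^3 is 1/18.

Final answer: 1/18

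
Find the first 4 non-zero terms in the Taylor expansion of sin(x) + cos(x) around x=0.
-x^3/6 - x^2/2 + x + 1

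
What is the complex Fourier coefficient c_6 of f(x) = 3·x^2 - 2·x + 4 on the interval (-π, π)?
Compute the real Fourier coefficients first: a_6 = 1/3, b_6 = 2/3.
Then c_6 = (a_6 − i·b_6)/2 = 1/6 - i/3.

Final answer: 1/6 - i/3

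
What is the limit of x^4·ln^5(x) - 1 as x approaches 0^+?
The product is a 0·∞ indeterminate form at x → 0⁺.
Rewrite the product as ln^5(x) / x^(-4) and apply L'Hôpital, or use the standard hierarchy x^(-4) ≫ |ln x|^5 as x → 0⁺.
The indeterminate product → 0, so the limit = -1.

Final answer: -1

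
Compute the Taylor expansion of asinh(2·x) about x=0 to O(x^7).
12·x^5/5 - 4·x^3/3 + 2·x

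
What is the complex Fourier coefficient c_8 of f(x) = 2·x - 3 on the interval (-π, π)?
Compute the real Fourier coefficients first: a_8 = 0, b_8 = -1/2.
Then c_8 = (a_8 − i·b_8)/2 = i/4.

Final answer: i/4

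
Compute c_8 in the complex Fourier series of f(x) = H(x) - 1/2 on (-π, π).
Compute the real Fourier coefficients first: a_8 = 0, b_8 = 0.
Then c_8 = (a_8 − i·b_8)/2 = 0.

Final answer: 0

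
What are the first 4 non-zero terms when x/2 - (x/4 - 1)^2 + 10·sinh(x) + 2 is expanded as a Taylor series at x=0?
5·x^3/3 - x^2/16 + 11·x + 1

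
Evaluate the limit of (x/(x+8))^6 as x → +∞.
As x → +∞: x/(x+8) = 1/(1 + 8/x) → 1, and the 6th power of a limit-1 base also → 1.
Limit = 1.

Final answer: 1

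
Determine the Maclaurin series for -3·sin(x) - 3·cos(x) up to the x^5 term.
-x^5/40 - x^4/8 + x^3/2 + 3·x^2/2 - 3·x - 3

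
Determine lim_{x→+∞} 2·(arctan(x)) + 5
Evaluate the dominant behaviour as x → +∞; each term tends to a finite value or vanishes.
Limit = π + 5.

Final answer: π + 5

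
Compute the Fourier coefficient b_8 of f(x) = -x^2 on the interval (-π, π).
b_8 = (1/π) ∫_{-π}^{π} f(x)·sin(8x) dx.
Evaluate the integral (use parity and integration by parts as needed): b_8 = 0.

Final answer: 0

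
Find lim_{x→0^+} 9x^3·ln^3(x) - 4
The product is a 0·∞ indeterminate form at x → 0⁺.
Rewrite the product as 9·ln^3(x) / x^(-3) and apply L'Hôpital, or use the standard hierarchy x^(-3) ≫ |ln x|^3 as x → 0⁺.
The indeterminate product → 0, so the limit = -4.

Final answer: -4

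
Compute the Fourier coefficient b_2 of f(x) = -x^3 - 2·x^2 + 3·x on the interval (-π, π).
b_2 = (1/π) ∫_{-π}^{π} f(x)·sin(2x) dx.
Evaluate the integral (use parity and integration by parts as needed): b_2 = -9/2 + π^2.

Final answer: -9/2 + π^2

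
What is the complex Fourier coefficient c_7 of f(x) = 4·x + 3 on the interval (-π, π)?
Compute the real Fourier coefficients first: a_7 = 0, b_7 = 8/7.
Then c_7 = (a_7 − i·b_7)/2 = -4·i/7.

Final answer: -4·i/7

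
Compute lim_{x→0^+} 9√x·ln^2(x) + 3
The product is a 0·∞ indeterminate form at x → 0⁺.
Rewrite the product as 9·ln^2(x) / x^(-1/2) and apply L'Hôpital, or use the standard hierarchy x^(-1/2) ≫ |ln x|^2 as x → 0⁺.
The indeterminate product → 0, so the limit = 3.

Final answer: 3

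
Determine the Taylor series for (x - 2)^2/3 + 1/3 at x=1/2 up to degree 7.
13/12 - (x - 1/2) + (x - 1/2)^2/3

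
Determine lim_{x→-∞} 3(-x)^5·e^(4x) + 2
The product is a 0·∞ indeterminate form at x → -∞.
Rewrite the product as 3(-x)^5 / e^(-4x) (an ∞/∞ form) and apply L'Hôpital, or use the standard hierarchy e^(4|x|) ≫ |(-x)^5| as x → -∞.
The indeterminate product → 0, so the limit = 2.

Final answer: 2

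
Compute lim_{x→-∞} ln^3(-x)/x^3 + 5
The quotient is an ∞/∞ indeterminate form as x → -∞.
Compare growth rates of the dominant terms (exponentials ≫ polynomials ≫ logarithms), or apply L'Hôpital's rule; the quotient → 0.
Adding the constant: 0 + 5 = 5. Limit = 5.

Final answer: 5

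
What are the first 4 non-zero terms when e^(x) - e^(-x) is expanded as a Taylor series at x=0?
x^7/2520 + x^5/60 + x^3/3 + 2·x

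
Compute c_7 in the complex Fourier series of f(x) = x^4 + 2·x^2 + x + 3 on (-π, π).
Compute the real Fourier coefficients first: a_7 = -8·π^2/49 - 344/2401, b_7 = 2/7.
Then c_7 = (a_7 − i·b_7)/2 = -4·π^2/49 - 172/2401 - i/7.

Final answer: -4·π^2/49 - 172/2401 - i/7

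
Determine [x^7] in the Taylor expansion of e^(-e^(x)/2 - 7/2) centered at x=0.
Expand to order 7: e^(-e^(x)/2 - 7/2) = -583·x^7·e^(-4)/645120 - 5·x^6·e^(-4)/9216 + 23·x^5·e^(-4)/3840 + 3·x^4·e^(-4)/128 + x^3·e^(-4)/48 - x^2·e^(-4)/8 - x·e^(-4)/2 + e^(-4) + O(x^8).
The coefficient of x^7 is -583·e^(-4)/645120.

Final answer: -583·e^(-4)/645120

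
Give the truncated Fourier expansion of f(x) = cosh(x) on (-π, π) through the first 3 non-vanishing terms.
-cos(x)·sinh(π)/π + 2·cos(2·x)·sinh(π)/(5·π) + sinh(π)/π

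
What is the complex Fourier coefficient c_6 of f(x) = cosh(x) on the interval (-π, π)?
Compute the real Fourier coefficients first: a_6 = 2·sinh(π)/(37·π), b_6 = 0.
Then c_6 = (a_6 − i·b_6)/2 = sinh(π)/(37·π).

Final answer: sinh(π)/(37·π)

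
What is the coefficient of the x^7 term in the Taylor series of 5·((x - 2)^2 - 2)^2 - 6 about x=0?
Expand to order 7: 5·((x - 2)^2 - 2)^2 - 6 = 5·x^4 - 40·x^3 + 100·x^2 - 80·x + 14 + O(x^8).
The coefficient of x^7 is 0.

Final answer: 0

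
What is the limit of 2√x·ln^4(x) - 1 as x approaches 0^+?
The product is a 0·∞ indeterminate form at x → 0⁺.
Rewrite the product as 2·ln^4(x) / x^(-1/2) and apply L'Hôpital, or use the standard hierarchy x^(-1/2) ≫ |ln x|^4 as x → 0⁺.
The indeterminate product → 0, so the limit = -1.

Final answer: -1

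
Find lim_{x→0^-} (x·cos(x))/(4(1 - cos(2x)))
Both numerator and denominator → 0 as x → 0^-; this is a 0/0 indeterminate form.
Expand each to leading order near x = 0: numerator ~ x, denominator ~ 8·x^2.
The limit of the ratio is -∞.

Final answer: -∞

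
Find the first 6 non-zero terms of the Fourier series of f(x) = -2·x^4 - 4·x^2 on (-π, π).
(-80 + 16·π^2)·cos(x) + (2 - 4·π^2)·cos(2·x) + (16/27 + 16·π^2/9)·cos(3·x) + (-π^2 - 5/8)·cos(4·x) + (304/625 + 16·π^2/25)·cos(5·x) - 2·π^4/5 - 4·π^2/3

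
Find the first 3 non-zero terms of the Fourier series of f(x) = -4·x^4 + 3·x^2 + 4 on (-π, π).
(-204 + 32·π^2)·cos(x) + (15 - 8·π^2)·cos(2·x) - 4·π^4/5 + 4 + π^2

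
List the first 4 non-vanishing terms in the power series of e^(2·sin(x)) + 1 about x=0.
x^3 + 2·x^2 + 2·x + 2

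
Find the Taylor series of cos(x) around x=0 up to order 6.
-x^6/720 + x^4/24 - x^2/2 + 1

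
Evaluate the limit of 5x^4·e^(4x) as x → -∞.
This is a 0·∞ indeterminate form at x → -∞.
Rewrite the product as 5x^4 / e^(-4x) (an ∞/∞ form) and apply L'Hôpital, or use the standard hierarchy e^(4|x|) ≫ |x^4| as x → -∞.
The indeterminate product → 0, so the limit = 0.

Final answer: 0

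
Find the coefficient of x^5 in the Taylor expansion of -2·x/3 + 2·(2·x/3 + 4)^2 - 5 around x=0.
Expand to order 5: -2·x/3 + 2·(2·x/3 + 4)^2 - 5 = 8·x^2/9 + 10·x + 27 + O(x^6).
The coefficient of x^5 is 0.

Final answer: 0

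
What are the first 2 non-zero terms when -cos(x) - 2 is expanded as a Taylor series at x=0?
x^2/2 - 3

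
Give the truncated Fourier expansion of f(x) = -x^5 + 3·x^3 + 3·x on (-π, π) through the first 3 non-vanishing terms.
(-270 - 2·π^4 + 46·π^2)·sin(x) + (-8·π^2 + 9 + π^4)·sin(2·x) + (-2·π^4/3 - 26/81 + 94·π^2/27)·sin(3·x)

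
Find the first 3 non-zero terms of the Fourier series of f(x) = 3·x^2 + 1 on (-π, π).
-12·cos(x) + 3·cos(2·x) + 1 + π^2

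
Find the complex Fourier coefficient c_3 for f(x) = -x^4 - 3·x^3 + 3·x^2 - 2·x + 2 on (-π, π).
Compute the real Fourier coefficients first: a_3 = -52/27 + 8·π^2/9, b_3 = -2·π^2.
Then c_3 = (a_3 − i·b_3)/2 = -26/27 + 4·π^2/9 + i·π^2.

Final answer: -26/27 + 4·π^2/9 + i·π^2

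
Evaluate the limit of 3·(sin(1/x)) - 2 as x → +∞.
Evaluate the dominant behaviour as x → +∞; each term tends to a finite value or vanishes.
Limit = -2.

Final answer: -2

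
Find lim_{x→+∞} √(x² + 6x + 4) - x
This is an ∞ − ∞ indeterminate form.
Multiply and divide by the conjugate √(x²+6x + 4) + x; the x² terms cancel, leaving (6x + 4)/(√(x²+6x + 4)+x) → 6/2 = 3.
Limit = 3.

Final answer: 3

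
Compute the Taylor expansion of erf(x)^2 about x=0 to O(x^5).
-8·x^4/(3·π) + 4·x^2/π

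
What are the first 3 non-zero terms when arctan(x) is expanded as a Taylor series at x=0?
x^5/5 - x^3/3 + x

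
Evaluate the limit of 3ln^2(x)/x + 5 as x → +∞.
The quotient is an ∞/∞ indeterminate form as x → +∞.
The polynomial denominator x dominates the logarithmic numerator (any positive power of x ≫ ln^2(x) as x → ∞), so the quotient → 0.
Adding the constant: 0 + 5 = 5. Limit = 5.

Final answer: 5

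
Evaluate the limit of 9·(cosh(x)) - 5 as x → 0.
Direct substitution at x = 0 gives 4.

Final answer: 4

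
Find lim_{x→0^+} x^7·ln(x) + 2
The product is a 0·∞ indeterminate form at x → 0⁺.
Rewrite the product as ln(x) / x^(-7) and apply L'Hôpital, or use the standard hierarchy x^(-7) ≫ |ln x| as x → 0⁺.
The indeterminate product → 0, so the limit = 2.

Final answer: 2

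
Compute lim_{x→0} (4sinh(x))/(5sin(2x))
Both numerator and denominator → 0 as x → 0; this is a 0/0 indeterminate form.
Expand each to leading order near x = 0: numerator ~ 4·x, denominator ~ 10·x.
The limit of the ratio is 2/5.

Final answer: 2/5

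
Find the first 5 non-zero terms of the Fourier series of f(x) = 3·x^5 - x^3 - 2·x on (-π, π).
(-122·π^2 + 6·π^4 + 728)·sin(x) + (-3·π^4 - 22 + 16·π^2)·sin(2·x) + (-46·π^2/9 + 56/27 + 2·π^4)·sin(3·x) + (-3·π^4/2 + 7/64 + 19·π^2/8)·sin(4·x) + (-34·π^2/25 - 296/625 + 6·π^4/5)·sin(5·x)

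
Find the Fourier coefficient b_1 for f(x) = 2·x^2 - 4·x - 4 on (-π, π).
b_1 = (1/π) ∫_{-π}^{π} f(x)·sin(1x) dx.
Evaluate the integral (use parity and integration by parts as needed): b_1 = -8.

Final answer: -8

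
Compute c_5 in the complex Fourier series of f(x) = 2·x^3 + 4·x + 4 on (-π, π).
Compute the real Fourier coefficients first: a_5 = 0, b_5 = 176/125 + 4·π^2/5.
Then c_5 = (a_5 − i·b_5)/2 = -2·i·π^2/5 - 88·i/125.

Final answer: -2·i·π^2/5 - 88·i/125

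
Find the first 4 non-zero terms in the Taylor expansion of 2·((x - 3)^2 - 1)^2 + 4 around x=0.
-24·x^3 + 104·x^2 - 192·x + 132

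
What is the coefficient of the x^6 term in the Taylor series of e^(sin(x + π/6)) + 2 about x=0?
Expand to order 6: e^(sin(x + π/6)) + 2 = 1753·x^6·e^(1/2)/46080 + 5·√(3)·x^5·e^(1/2)/768 - 55·x^4·e^(1/2)/384 - 7·√(3)·x^3·e^(1/2)/48 + x^2·e^(1/2)/8 + √(3)·x·e^(1/2)/2 + e^(1/2) + 2 + O(x^7).
The coefficient of x^6 is 1753·e^(1/2)/46080.

Final answer: 1753·e^(1/2)/46080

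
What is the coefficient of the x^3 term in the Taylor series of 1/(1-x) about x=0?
Expand to order 3: 1/(1-x) = x^3 + x^2 + x + 1 + O(x^4).
The coefficient of x^3 is 1.

Final answer: 1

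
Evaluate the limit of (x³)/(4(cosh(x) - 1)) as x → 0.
Both numerator and denominator → 0 as x → 0; this is a 0/0 indeterminate form.
Expand each to leading order near x = 0: numerator ~ x^3, denominator ~ 2·x^2.
The limit of the ratio is 0.

Final answer: 0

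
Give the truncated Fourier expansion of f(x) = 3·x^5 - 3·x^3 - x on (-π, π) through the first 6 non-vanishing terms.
(-126·π^2 + 6·π^4 + 754)·sin(x) + (-3·π^4 - 26 + 18·π^2)·sin(2·x) + (-58·π^2/9 + 98/27 + 2·π^4)·sin(3·x) + (-3·π^4/2 - 49/64 + 27·π^2/8)·sin(4·x) + (-54·π^2/25 + 74/625 + 6·π^4/5)·sin(5·x) + (-π^4 + 2/27 + 14·π^2/9)·sin(6·x)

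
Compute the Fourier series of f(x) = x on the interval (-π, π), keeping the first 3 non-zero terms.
2·sin(x) - sin(2·x) + 2·sin(3·x)/3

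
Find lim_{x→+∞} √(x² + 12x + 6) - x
This is an ∞ − ∞ indeterminate form.
Multiply and divide by the conjugate √(x²+12x + 6) + x; the x² terms cancel, leaving (12x + 6)/(√(x²+12x + 6)+x) → 12/2 = 6.
Limit = 6.

Final answer: 6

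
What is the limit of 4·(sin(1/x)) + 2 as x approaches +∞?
Evaluate the dominant behaviour as x → +∞; each term tends to a finite value or vanishes.
Limit = 2.

Final answer: 2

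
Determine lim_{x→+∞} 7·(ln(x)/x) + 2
Evaluate the dominant behaviour as x → +∞; each term tends to a finite value or vanishes.
Limit = 2.

Final answer: 2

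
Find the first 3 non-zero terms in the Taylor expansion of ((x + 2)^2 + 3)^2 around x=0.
30·x^2 + 56·x + 49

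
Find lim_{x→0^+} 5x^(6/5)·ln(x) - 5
The product is a 0·∞ indeterminate form at x → 0⁺.
Rewrite the product as 5·ln(x) / x^(-6/5) and apply L'Hôpital, or use the standard hierarchy x^(-6/5) ≫ |ln x| as x → 0⁺.
The indeterminate product → 0, so the limit = -5.

Final answer: -5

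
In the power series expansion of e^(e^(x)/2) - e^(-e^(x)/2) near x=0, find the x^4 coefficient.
Expand to order 4: e^(e^(x)/2) - e^(-e^(x)/2) = x^4·(-3·e^(-1/2)/128 + 49·e^(1/2)/384) + x^3·(-e^(-1/2)/48 + 11·e^(1/2)/48) + x^2·(e^(-1/2)/8 + 3·e^(1/2)/8) + x·(e^(-1/2)/2 + e^(1/2)/2) - e^(-1/2) + e^(1/2) + O(x^5).
The coefficient of x^4 is -3·e^(-1/2)/128 + 49·e^(1/2)/384.

Final answer: -3·e^(-1/2)/128 + 49·e^(1/2)/384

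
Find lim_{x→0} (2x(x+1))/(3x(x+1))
Both numerator and denominator → 0 as x → 0; this is a 0/0 indeterminate form.
Expand each to leading order near x = 0: numerator ~ 2·x, denominator ~ 3·x.
The limit of the ratio is 2/3.

Final answer: 2/3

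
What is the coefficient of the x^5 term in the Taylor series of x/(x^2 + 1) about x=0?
Expand to order 5: x/(x^2 + 1) = x^5 - x^3 + x + O(x^6).
The coefficient of x^5 is 1.

Final answer: 1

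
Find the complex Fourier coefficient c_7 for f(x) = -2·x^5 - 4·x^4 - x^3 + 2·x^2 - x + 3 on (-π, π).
Compute the real Fourier coefficients first: a_7 = -584/2401 + 32·π^2/49, b_7 = -4·π^4/7 - 18·π^2/343 - 4694/16807.
Then c_7 = (a_7 − i·b_7)/2 = -292/2401 + 16·π^2/49 + 2347·i/16807 + 9·i·π^2/343 + 2·i·π^4/7.

Final answer: -292/2401 + 16·π^2/49 + 2347·i/16807 + 9·i·π^2/343 + 2·i·π^4/7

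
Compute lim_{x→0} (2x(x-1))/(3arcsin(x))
Both numerator and denominator → 0 as x → 0; this is a 0/0 indeterminate form.
Expand each to leading order near x = 0: numerator ~ -2·x, denominator ~ 3·x.
The limit of the ratio is -2/3.

Final answer: -2/3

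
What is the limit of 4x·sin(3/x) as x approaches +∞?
As x → +∞: let u = 3/x → 0⁺; then 4·x·sin(3/x) = 4·3·sin(u)/u → 4·3·1 = 12.
Limit = 12.

Final answer: 12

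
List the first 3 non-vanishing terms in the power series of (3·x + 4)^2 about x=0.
9·x^2 + 24·x + 16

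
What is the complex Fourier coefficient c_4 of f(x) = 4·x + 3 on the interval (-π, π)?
Compute the real Fourier coefficients first: a_4 = 0, b_4 = -2.
Then c_4 = (a_4 − i·b_4)/2 = i.

Final answer: i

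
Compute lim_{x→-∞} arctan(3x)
Evaluate the dominant behaviour as x → -∞; each term tends to a finite value or vanishes.
Limit = -π/2.

Final answer: -π/2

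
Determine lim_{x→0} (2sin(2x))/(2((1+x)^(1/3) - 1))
Both numerator and denominator → 0 as x → 0; this is a 0/0 indeterminate form.
Expand each to leading order near x = 0: numerator ~ 4·x, denominator ~ 2·x/3.
The limit of the ratio is 6.

Final answer: 6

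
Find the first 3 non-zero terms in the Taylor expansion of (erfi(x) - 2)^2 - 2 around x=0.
4·x^2/π - 8·x/√(π) + 2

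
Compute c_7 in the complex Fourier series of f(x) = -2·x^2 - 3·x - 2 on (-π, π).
Compute the real Fourier coefficients first: a_7 = 8/49, b_7 = -6/7.
Then c_7 = (a_7 − i·b_7)/2 = 4/49 + 3·i/7.

Final answer: 4/49 + 3·i/7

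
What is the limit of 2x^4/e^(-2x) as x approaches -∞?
This is an ∞/∞ indeterminate form as x → -∞.
Compare growth rates of the dominant terms (exponentials ≫ polynomials ≫ logarithms), or apply L'Hôpital's rule; the quotient → 0.
Limit = 0.

Final answer: 0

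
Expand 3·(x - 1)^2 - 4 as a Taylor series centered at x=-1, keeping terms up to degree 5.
8 - 12·(x + 1) + 3·(x + 1)^2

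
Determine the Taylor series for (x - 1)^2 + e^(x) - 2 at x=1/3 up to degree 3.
-14/9 + e^(1/3) + (-4/3 + e^(1/3))·(x - 1/3) + (e^(1/3)/2 + 1)·(x - 1/3)^2 + e^(1/3)·(x - 1/3)^3/6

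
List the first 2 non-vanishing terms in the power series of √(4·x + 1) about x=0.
2·x + 1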